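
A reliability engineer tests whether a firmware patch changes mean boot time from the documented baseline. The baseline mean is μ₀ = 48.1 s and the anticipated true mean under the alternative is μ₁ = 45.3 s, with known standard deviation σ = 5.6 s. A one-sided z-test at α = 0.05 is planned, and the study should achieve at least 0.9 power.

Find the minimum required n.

n = 35

Standardized effect: d = |μ₁ − μ₀| / σ = |45.3 − 48.1| / 5.6 = 0.5000
Set Φ(δ − 1.645) = 0.9; then δ − 1.645 = Φ⁻¹(0.9) = 1.282, giving δ = 2.926.
δ = d·√n ⇒ n = (δ/d)² = (2.926 / 0.5000)² = 34.26.
Rounding up, n = 35.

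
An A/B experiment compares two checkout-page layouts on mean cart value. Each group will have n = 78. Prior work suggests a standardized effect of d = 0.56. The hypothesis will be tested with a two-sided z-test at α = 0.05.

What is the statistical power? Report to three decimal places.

Noncentrality parameter: δ = d·√(n/2) = 0.56 × √(78/2) = 3.4972
Two-sided α = 0.05 → critical value z_{0.025} = 1.960.
Power = Φ(δ − 1.960) + Φ(−δ − 1.960) = Φ(1.537) + Φ(-5.457) = 0.9379 + 0.0000 = 0.9379.

Power ≈ 0.938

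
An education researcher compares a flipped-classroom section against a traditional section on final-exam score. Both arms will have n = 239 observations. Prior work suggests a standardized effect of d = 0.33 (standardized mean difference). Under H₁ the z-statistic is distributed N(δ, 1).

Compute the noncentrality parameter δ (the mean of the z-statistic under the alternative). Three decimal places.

δ ≈ 3.607

The noncentrality parameter scales effect size by the design's sample-size factor: δ = d·√(n/2) = 0.33 × √(239/2) = 3.6074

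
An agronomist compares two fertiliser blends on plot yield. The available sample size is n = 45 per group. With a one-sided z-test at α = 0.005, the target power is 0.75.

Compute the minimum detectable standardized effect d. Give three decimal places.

Required noncentrality: δ = z_{0.005} + z_{0.25} = 2.576 + 0.674 = 3.250.
δ = d·√(n/2) ⇒ d = δ/√(n/2) = 3.250/√(45/2) = 0.6852.

d ≈ 0.685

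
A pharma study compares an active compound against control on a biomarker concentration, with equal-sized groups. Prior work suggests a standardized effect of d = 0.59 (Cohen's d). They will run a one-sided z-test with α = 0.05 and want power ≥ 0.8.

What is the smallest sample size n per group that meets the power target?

n = 36 per group

For power 0.8 need Φ(δ − z_{0.05}) = 0.8, so δ = z_{0.05} + z_{0.20} = 1.645 + 0.842 = 2.486.
δ = d·√(n/2) ⇒ n = 2(δ/d)² = 2 × (2.486 / 0.59)² = 35.52.
Rounding up, n = 36 per group.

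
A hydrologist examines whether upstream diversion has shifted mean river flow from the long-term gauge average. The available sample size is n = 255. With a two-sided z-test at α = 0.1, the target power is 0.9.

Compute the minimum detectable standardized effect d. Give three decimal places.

Required noncentrality: δ = z_{0.05} + z_{0.10} = 1.645 + 1.282 = 2.926.
(Lower-tail contribution to power is negligible for δ > 0.)
δ = d·√n ⇒ d = δ/√n = 2.926/√255 = 0.1833.

d ≈ 0.183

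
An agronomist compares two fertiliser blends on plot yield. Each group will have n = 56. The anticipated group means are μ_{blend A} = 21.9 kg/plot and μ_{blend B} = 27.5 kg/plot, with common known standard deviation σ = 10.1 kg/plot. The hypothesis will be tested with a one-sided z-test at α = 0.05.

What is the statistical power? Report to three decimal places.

Power ≈ 0.901

Standardized effect: d = |μ_{blend A} − μ_{blend B}| / σ = |21.9 − 27.5| / 10.1 = 0.5545
Noncentrality parameter: δ = d·√(n/2) = 0.5545 × √(56/2) = 2.9339
One-sided α = 0.05 → critical value z_{0.05} = 1.645.
Power = P(Z > 1.645 − δ) = Φ(1.289) = 0.9013.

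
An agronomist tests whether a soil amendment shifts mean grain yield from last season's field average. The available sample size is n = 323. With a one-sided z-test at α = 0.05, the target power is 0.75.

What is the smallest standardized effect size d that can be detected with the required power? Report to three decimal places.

Required noncentrality: δ = z_{0.05} + z_{0.25} = 1.645 + 0.674 = 2.319.
δ = d·√n ⇒ d = δ/√n = 2.319/√323 = 0.1291.

d ≈ 0.129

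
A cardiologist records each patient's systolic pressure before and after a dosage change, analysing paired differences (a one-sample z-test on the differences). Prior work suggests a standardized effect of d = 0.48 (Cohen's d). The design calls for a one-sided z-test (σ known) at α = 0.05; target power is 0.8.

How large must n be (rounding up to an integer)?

n = 27

For power 0.8 need Φ(δ − z_{0.05}) = 0.8, so δ = z_{0.05} + z_{0.20} = 1.645 + 0.842 = 2.486.
δ = d·√n ⇒ n = (δ/d)² = (2.486 / 0.48)² = 26.83.
Rounding up, n = 27.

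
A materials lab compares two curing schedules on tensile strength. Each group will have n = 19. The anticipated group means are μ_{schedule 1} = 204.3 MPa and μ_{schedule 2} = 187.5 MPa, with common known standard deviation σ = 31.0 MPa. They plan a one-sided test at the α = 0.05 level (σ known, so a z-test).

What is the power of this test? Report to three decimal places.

Standardized effect: d = |μ_{schedule 1} − μ_{schedule 2}| / σ = |204.3 − 187.5| / 31.0 = 0.5419
Noncentrality parameter: δ = d·√(n/2) = 0.5419 × √(19/2) = 1.6704
Critical value for a one-sided test at α = 0.05: z_α = 1.645.
Power = Φ(δ − 1.645) = Φ(0.026) = 0.5102.

Power ≈ 0.510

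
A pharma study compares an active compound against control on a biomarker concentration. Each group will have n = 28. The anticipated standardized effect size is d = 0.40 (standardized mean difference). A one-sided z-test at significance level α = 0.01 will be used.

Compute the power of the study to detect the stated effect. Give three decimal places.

Noncentrality parameter: λ = d·√(n/2) = 0.40 × √(28/2) = 1.4967
One-sided α = 0.01 → critical value z_{0.01} = 2.326.
Power = Φ(λ − 2.326) = Φ(-0.830) = 0.2034.

Power ≈ 0.203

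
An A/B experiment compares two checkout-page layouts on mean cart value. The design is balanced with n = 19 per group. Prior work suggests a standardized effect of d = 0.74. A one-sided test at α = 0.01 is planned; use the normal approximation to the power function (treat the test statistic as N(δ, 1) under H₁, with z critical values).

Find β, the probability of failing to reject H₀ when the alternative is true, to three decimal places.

Noncentrality parameter: δ = d·√(n/2) = 0.74 × √(19/2) = 2.2808
One-sided α = 0.01 → critical value z_{0.01} = 2.326.
Power = P(Z > 2.326 − δ) = Φ(-0.046) = 0.4818.
Type II error: β = 1 − power = 1 − 0.4818 = 0.5182.

β ≈ 0.518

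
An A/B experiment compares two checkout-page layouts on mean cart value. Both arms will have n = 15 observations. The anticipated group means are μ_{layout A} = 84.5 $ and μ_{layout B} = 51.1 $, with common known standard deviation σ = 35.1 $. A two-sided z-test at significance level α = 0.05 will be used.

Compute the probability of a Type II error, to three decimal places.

β ≈ 0.259

Standardized effect: d = |μ_{layout A} − μ_{layout B}| / σ = |84.5 − 51.1| / 35.1 = 0.9516
Noncentrality parameter: λ = d·√(n/2) = 0.9516 × √(15/2) = 2.6060
Two-sided α = 0.05 → critical value z_{0.025} = 1.960.
Power = Φ(λ − 1.960) + Φ(−λ − 1.960) = Φ(0.646) + Φ(-4.566) = 0.7409 + 0.0000 = 0.7409.
Type II error: β = 1 − power = 1 − 0.7409 = 0.2591.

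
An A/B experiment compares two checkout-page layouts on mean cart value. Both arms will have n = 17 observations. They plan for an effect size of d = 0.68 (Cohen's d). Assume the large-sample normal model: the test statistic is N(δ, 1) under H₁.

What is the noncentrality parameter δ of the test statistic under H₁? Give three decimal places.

δ ≈ 1.983

δ = d·√(n/2) = 0.68 × √(17/2) = 1.9825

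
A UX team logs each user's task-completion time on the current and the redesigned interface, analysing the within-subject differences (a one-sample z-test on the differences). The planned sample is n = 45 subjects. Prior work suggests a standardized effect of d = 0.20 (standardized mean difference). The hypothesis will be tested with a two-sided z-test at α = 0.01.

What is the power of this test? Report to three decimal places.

Noncentrality parameter: δ = d·√n = 0.20 × √45 = 1.3416
Critical value for a two-sided test at α = 0.01: z_{α/2} = 2.576.
Power = Φ(δ − 2.576) + Φ(−δ − 2.576) = Φ(-1.234) + Φ(-3.917) = 0.1086 + 0.0000 = 0.1086.

Power ≈ 0.109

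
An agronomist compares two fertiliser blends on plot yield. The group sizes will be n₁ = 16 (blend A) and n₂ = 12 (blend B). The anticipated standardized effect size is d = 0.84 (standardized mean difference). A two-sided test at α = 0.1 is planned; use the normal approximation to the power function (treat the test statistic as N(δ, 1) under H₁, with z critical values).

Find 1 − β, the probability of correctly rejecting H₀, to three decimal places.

Power ≈ 0.711

Noncentrality parameter: δ = d / √(1/n₁ + 1/n₂) = 0.84 / √(1/16 + 1/12) = 2.1996
Two-sided α = 0.1 → critical value z_{0.05} = 1.645.
Power = Φ(δ − 1.645) + Φ(−δ − 1.645) = Φ(0.555) + Φ(-3.844) = 0.7105 + 0.0001 = 0.7105.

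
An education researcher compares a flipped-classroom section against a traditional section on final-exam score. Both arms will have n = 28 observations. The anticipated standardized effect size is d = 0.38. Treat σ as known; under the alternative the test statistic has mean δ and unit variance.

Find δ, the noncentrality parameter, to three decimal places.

δ = d·√(n/2) = 0.38 × √(28/2) = 1.4218

δ ≈ 1.422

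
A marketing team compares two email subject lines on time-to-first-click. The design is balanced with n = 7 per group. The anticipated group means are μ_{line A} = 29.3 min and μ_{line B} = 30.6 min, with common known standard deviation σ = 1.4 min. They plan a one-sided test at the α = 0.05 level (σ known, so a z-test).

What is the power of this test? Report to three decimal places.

Standardized effect: d = |μ_{line A} − μ_{line B}| / σ = |29.3 − 30.6| / 1.4 = 0.9286
Noncentrality parameter: δ = d·√(n/2) = 0.9286 × √(7/2) = 1.7372
One-sided α = 0.05 → critical value z_{0.05} = 1.645.
Power = P(Z > 1.645 − δ) = Φ(0.092) = 0.5368.

Power ≈ 0.537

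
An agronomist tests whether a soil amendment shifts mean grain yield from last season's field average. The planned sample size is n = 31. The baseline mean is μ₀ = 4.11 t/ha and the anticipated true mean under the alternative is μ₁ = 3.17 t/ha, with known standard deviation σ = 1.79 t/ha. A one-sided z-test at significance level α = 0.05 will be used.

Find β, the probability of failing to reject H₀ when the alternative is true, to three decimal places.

Standardized effect: d = |μ₁ − μ₀| / σ = |3.17 − 4.11| / 1.79 = 0.5251
Noncentrality parameter: δ = d·√n = 0.5251 × √31 = 2.9239
Critical value for a one-sided test at α = 0.05: z_α = 1.645.
Power = Φ(δ − 1.645) = Φ(1.279) = 0.8996.
Type II error: β = 1 − power = 1 − 0.8996 = 0.1004.

β ≈ 0.100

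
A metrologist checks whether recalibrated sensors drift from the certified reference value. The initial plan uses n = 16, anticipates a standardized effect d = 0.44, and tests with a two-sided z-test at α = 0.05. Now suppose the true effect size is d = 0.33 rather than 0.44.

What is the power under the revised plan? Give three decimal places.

With d = 0.33: δ = d·√n = 0.33 × √16 = 1.3200. Critical value z_{0.025} = 1.960.
Revised power = Φ(δ − 1.960) + Φ(−δ − 1.960) = Φ(-0.640) + Φ(-3.280) = 0.2611 + 0.0005 = 0.2616.

Power ≈ 0.262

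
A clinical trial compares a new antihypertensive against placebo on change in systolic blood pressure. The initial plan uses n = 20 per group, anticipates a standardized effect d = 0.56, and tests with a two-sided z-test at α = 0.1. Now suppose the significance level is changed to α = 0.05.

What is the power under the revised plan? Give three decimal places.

Power ≈ 0.425

δ = d·√(n/2) = 0.56 × √(20/2) = 1.7709 (unchanged). New critical value: z_{0.025} = 1.960.
Revised power = Φ(δ − 1.960) + Φ(−δ − 1.960) = Φ(-0.189) + Φ(-3.731) = 0.4250 + 0.0001 = 0.4251.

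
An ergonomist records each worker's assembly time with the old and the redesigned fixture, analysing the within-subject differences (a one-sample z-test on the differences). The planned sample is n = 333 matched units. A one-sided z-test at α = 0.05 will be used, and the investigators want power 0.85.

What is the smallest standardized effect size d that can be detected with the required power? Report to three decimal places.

d ≈ 0.147

Required noncentrality: δ = z_{0.05} + z_{0.15} = 1.645 + 1.036 = 2.681.
δ = d·√n ⇒ d = δ/√n = 2.681/√333 = 0.1469.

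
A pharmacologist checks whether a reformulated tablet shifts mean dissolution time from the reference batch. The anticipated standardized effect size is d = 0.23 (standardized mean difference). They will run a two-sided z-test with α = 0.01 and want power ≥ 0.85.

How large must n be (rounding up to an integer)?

For power 0.85 need Φ(δ − z_{0.005}) = 0.85, so δ = z_{0.005} + z_{0.15} = 2.576 + 1.036 = 3.612.
(For δ > 0 the lower-tail rejection region contributes negligibly to power, so the one-term inversion is standard.)
δ = d·√n ⇒ n = (δ/d)² = (3.612 / 0.23)² = 246.66.
Rounding up, n = 247.

n = 247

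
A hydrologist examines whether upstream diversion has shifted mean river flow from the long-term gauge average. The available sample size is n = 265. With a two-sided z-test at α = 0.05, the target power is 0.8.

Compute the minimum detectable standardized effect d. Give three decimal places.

d ≈ 0.172

Required noncentrality: δ = z_{0.025} + z_{0.20} = 1.960 + 0.842 = 2.802.
(Lower-tail contribution to power is negligible for δ > 0.)
δ = d·√n ⇒ d = δ/√n = 2.802/√265 = 0.1721.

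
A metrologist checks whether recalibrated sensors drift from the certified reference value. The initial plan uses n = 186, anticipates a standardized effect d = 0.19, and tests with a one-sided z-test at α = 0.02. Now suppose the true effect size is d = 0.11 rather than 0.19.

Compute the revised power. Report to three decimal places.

Power ≈ 0.290

With d = 0.11: δ = d·√n = 0.11 × √186 = 1.5002. Critical value z_{0.02} = 2.054.
Revised power = P(Z > 2.054 − δ) = Φ(-0.554) = 0.2899.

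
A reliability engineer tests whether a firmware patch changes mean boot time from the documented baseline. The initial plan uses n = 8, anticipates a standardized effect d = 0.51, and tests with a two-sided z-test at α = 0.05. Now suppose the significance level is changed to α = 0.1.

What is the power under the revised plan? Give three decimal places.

δ = d·√n = 0.51 × √8 = 1.4425 (unchanged). New critical value: z_{0.05} = 1.645.
Revised power = Φ(δ − 1.645) + Φ(−δ − 1.645) = Φ(-0.202) + Φ(-3.087) = 0.4198 + 0.0010 = 0.4208.

Power ≈ 0.421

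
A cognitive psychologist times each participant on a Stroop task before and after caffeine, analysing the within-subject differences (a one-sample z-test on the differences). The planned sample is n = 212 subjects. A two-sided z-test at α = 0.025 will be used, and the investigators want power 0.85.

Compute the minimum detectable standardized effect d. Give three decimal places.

d ≈ 0.225

Need Φ(δ − 2.241) = 0.85, so δ = 2.241 + 1.036 = 3.278.
(The second rejection-region term Φ(−δ − z_{α/2}) is negligible and dropped.)
δ = d·√n ⇒ d = δ/√n = 3.278/√212 = 0.2251.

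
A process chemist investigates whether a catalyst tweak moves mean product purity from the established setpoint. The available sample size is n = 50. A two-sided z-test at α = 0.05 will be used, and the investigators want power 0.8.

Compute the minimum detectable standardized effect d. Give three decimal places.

Required noncentrality: δ = z_{0.025} + z_{0.20} = 1.960 + 0.842 = 2.802.
(Lower-tail contribution to power is negligible for δ > 0.)
δ = d·√n ⇒ d = δ/√n = 2.802/√50 = 0.3962.

d ≈ 0.396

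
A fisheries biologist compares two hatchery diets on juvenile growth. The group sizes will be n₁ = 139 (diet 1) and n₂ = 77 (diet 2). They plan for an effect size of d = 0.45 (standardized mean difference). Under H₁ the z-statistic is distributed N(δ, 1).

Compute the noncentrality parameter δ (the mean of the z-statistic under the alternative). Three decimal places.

δ ≈ 3.168

The noncentrality parameter scales effect size by the design's sample-size factor: δ = d / √(1/n₁ + 1/n₂) = 0.45 / √(1/139 + 1/77) = 3.1677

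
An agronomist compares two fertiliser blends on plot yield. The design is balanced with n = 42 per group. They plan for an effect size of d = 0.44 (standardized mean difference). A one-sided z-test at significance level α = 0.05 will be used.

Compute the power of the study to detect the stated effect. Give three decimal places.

Power ≈ 0.645

Noncentrality parameter: δ = d·√(n/2) = 0.44 × √(42/2) = 2.0163
Critical value for a one-sided test at α = 0.05: z_α = 1.645.
Power = Φ(δ − 1.645) = Φ(0.371) = 0.6449.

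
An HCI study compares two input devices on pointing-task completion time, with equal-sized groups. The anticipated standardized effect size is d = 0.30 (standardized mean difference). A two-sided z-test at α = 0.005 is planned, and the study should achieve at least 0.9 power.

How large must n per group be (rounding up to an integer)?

Set Φ(δ − 2.807) = 0.9; then δ − 2.807 = Φ⁻¹(0.9) = 1.282, giving δ = 4.089.
(Ignoring the negligible lower-tail rejection probability gives the usual closed-form inversion.)
δ = d·√(n/2) ⇒ n = 2(δ/d)² = 2 × (4.089 / 0.30)² = 371.48.
Rounding up, n = 372 per group.

n = 372 per group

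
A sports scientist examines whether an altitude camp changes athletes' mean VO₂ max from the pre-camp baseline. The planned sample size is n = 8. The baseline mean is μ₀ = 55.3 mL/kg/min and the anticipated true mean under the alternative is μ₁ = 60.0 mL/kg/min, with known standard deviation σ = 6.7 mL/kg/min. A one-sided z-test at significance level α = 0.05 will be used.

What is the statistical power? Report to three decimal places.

Power ≈ 0.633

Standardized effect: d = |μ₁ − μ₀| / σ = |60.0 − 55.3| / 6.7 = 0.7015
Noncentrality parameter: δ = d·√n = 0.7015 × √8 = 1.9841
One-sided α = 0.05 → critical value z_{0.05} = 1.645.
Power = P(Z > 1.645 − δ) = Φ(0.339) = 0.6328.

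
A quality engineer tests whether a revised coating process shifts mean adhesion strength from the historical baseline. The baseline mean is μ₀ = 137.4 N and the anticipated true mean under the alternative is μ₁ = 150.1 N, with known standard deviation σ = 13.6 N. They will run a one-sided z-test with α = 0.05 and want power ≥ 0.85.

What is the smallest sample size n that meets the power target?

Standardized effect: d = |μ₁ − μ₀| / σ = |150.1 − 137.4| / 13.6 = 0.9338
For power 0.85 need Φ(δ − z_{0.05}) = 0.85, so δ = z_{0.05} + z_{0.15} = 1.645 + 1.036 = 2.681.
δ = d·√n ⇒ n = (δ/d)² = (2.681 / 0.9338)² = 8.24.
Rounding up, n = 9.

n = 9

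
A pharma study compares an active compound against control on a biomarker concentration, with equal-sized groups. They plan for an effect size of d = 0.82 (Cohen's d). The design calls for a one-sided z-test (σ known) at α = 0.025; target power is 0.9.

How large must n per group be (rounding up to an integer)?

Set Φ(δ − 1.960) = 0.9; then δ − 1.960 = Φ⁻¹(0.9) = 1.282, giving δ = 3.242.
δ = d·√(n/2) ⇒ n = 2(δ/d)² = 2 × (3.242 / 0.82)² = 31.25.
Round up to the next whole unit.

n = 32 per group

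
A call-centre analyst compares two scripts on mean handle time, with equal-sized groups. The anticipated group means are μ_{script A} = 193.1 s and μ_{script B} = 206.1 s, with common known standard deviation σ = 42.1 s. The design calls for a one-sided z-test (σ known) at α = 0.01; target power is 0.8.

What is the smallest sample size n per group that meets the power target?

n = 211 per group

Standardized effect: d = |μ_{script A} − μ_{script B}| / σ = |193.1 − 206.1| / 42.1 = 0.3088
For power 0.8 need Φ(δ − z_{0.01}) = 0.8, so δ = z_{0.01} + z_{0.20} = 2.326 + 0.842 = 3.168.
δ = d·√(n/2) ⇒ n = 2(δ/d)² = 2 × (3.168 / 0.3088)² = 210.51.
Round up to the next whole unit.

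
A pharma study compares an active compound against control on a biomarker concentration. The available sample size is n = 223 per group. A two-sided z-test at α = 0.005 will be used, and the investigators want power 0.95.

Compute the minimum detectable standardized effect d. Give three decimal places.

Required noncentrality: δ = z_{0.0025} + z_{0.05} = 2.807 + 1.645 = 4.452.
(The second rejection-region term Φ(−δ − z_{α/2}) is negligible and dropped.)
δ = d·√(n/2) ⇒ d = δ/√(n/2) = 4.452/√(223/2) = 0.4216.

d ≈ 0.422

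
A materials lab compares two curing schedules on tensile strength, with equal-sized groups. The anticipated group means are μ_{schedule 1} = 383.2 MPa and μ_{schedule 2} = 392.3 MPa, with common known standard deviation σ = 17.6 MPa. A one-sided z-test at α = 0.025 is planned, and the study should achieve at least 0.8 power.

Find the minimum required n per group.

Standardized effect: d = |μ_{schedule 1} − μ_{schedule 2}| / σ = |383.2 − 392.3| / 17.6 = 0.5170
For power 0.8 need Φ(δ − z_{0.025}) = 0.8, so δ = z_{0.025} + z_{0.20} = 1.960 + 0.842 = 2.802.
δ = d·√(n/2) ⇒ n = 2(δ/d)² = 2 × (2.802 / 0.5170)² = 58.72.
Round up to the next whole unit.

n = 59 per group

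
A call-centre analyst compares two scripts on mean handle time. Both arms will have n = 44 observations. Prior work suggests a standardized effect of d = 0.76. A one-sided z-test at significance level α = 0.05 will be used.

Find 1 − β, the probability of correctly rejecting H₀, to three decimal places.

Power ≈ 0.973

Noncentrality parameter: δ = d·√(n/2) = 0.76 × √(44/2) = 3.5647
Critical value for a one-sided test at α = 0.05: z_α = 1.645.
Power = P(Z > 1.645 − δ) = Φ(1.920) = 0.9726.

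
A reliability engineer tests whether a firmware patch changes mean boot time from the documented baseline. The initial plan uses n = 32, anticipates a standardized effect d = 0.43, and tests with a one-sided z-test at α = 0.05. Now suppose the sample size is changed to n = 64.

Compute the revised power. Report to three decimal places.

With n = 64: δ = d·√n = 0.43 × √64 = 3.4400. Critical value z_{0.05} = 1.645.
Revised power = P(Z > 1.645 − δ) = Φ(1.795) = 0.9637.

Power ≈ 0.964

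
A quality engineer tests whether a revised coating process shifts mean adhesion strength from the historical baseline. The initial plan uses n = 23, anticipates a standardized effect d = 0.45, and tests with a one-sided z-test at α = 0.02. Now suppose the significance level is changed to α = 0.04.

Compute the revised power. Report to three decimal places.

δ = d·√n = 0.45 × √23 = 2.1581 (unchanged). New critical value: z_{0.04} = 1.751.
Revised power = P(Z > 1.751 − δ) = Φ(0.407) = 0.6582.

Power ≈ 0.658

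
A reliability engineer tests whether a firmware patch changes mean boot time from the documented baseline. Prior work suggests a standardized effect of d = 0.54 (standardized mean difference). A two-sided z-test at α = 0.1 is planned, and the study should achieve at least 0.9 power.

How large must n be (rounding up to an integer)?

n = 30

For power 0.9 need Φ(δ − z_{0.05}) = 0.9, so δ = z_{0.05} + z_{0.10} = 1.645 + 1.282 = 2.926.
(For δ > 0 the lower-tail rejection region contributes negligibly to power, so the one-term inversion is standard.)
δ = d·√n ⇒ n = (δ/d)² = (2.926 / 0.54)² = 29.37.
Round up to the next whole unit.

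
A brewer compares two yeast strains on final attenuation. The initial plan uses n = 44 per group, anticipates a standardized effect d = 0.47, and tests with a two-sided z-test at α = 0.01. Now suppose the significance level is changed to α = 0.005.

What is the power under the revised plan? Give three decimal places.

δ = d·√(n/2) = 0.47 × √(44/2) = 2.2045 (unchanged). New critical value: z_{0.0025} = 2.807.
Revised power = Φ(δ − 2.807) + Φ(−δ − 2.807) = Φ(-0.603) + Φ(-5.012) = 0.2734 + 0.0000 = 0.2734.

Power ≈ 0.273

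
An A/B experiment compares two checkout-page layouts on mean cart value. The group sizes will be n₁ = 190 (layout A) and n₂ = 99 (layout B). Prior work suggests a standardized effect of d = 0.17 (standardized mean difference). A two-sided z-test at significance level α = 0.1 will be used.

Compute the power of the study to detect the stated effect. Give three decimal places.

Noncentrality parameter: δ = d / √(1/n₁ + 1/n₂) = 0.17 / √(1/190 + 1/99) = 1.3715
Critical value for a two-sided test at α = 0.1: z_{α/2} = 1.645.
Power = Φ(δ − 1.645) + Φ(−δ − 1.645) = Φ(-0.273) + Φ(-3.016) = 0.3923 + 0.0013 = 0.3936.

Power ≈ 0.394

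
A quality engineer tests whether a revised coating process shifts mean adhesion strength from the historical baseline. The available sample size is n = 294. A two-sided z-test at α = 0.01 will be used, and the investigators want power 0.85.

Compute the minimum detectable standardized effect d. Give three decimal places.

d ≈ 0.211

Required noncentrality: δ = z_{0.005} + z_{0.15} = 2.576 + 1.036 = 3.612.
(Lower-tail contribution to power is negligible for δ > 0.)
δ = d·√n ⇒ d = δ/√n = 3.612/√294 = 0.2107.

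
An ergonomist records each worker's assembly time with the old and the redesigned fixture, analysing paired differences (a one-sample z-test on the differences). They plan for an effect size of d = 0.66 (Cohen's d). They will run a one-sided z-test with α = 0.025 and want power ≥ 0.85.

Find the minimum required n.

Set Φ(δ − 1.960) = 0.85; then δ − 1.960 = Φ⁻¹(0.85) = 1.036, giving δ = 2.996.
δ = d·√n ⇒ n = (δ/d)² = (2.996 / 0.66)² = 20.61.
Round up to the next whole unit.

n = 21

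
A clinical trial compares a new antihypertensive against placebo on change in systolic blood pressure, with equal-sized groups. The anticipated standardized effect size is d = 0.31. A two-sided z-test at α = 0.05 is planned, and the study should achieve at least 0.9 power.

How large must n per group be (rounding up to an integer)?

For power 0.9 need Φ(δ − z_{0.025}) = 0.9, so δ = z_{0.025} + z_{0.10} = 1.960 + 1.282 = 3.242.
(The Φ(−δ − z_{α/2}) term is vanishingly small for δ > 0 and is dropped in the standard sample-size formula.)
δ = d·√(n/2) ⇒ n = 2(δ/d)² = 2 × (3.242 / 0.31)² = 218.68.
Round up to the next whole unit.

n = 219 per group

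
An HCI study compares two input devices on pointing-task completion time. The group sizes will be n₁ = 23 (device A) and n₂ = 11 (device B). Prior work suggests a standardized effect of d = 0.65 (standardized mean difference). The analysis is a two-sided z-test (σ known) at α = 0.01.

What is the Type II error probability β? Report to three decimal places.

Noncentrality parameter: δ = d / √(1/n₁ + 1/n₂) = 0.65 / √(1/23 + 1/11) = 1.7731
Critical value for a two-sided test at α = 0.01: z_{α/2} = 2.576.
Power = Φ(δ − 2.576) + Φ(−δ − 2.576) = Φ(-0.803) + Φ(-4.349) = 0.2111 + 0.0000 = 0.2111.
Type II error: β = 1 − power = 1 − 0.2111 = 0.7889.

β ≈ 0.789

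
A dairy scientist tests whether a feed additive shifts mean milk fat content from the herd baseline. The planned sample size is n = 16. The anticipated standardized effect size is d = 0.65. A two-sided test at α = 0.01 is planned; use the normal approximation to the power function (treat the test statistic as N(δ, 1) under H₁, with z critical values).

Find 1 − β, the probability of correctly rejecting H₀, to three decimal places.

Power ≈ 0.510

Noncentrality parameter: δ = d·√n = 0.65 × √16 = 2.6000
Critical value for a two-sided test at α = 0.01: z_{α/2} = 2.576.
Power = Φ(δ − 2.576) + Φ(−δ − 2.576) = Φ(0.024) + Φ(-5.176) = 0.5096 + 0.0000 = 0.5096.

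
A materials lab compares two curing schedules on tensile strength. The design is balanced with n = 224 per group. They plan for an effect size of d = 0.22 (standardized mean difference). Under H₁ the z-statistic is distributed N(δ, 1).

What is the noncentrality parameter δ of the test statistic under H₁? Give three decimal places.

δ = d·√(n/2) = 0.22 × √(224/2) = 2.3283

δ ≈ 2.328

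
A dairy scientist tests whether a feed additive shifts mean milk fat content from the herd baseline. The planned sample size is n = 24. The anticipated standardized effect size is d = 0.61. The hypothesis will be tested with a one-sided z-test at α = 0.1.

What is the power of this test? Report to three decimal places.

Power ≈ 0.956

Noncentrality parameter: δ = d·√n = 0.61 × √24 = 2.9884
One-sided α = 0.1 → critical value z_{0.1} = 1.282.
Power = P(Z > 1.282 − δ) = Φ(1.707) = 0.9561.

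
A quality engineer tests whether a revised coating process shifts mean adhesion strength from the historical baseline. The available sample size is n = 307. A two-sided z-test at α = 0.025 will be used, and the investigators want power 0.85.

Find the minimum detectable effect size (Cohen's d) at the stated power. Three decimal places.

Need Φ(δ − 2.241) = 0.85, so δ = 2.241 + 1.036 = 3.278.
(Lower-tail contribution to power is negligible for δ > 0.)
δ = d·√n ⇒ d = δ/√n = 3.278/√307 = 0.1871.

d ≈ 0.187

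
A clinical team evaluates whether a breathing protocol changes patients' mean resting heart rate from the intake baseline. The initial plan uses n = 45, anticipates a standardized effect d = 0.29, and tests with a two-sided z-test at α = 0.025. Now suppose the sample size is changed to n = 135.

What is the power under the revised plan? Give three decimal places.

With n = 135: δ = d·√n = 0.29 × √135 = 3.3695. Critical value z_{0.0125} = 2.241.
Revised power = Φ(δ − 2.241) + Φ(−δ − 2.241) = Φ(1.128) + Φ(-5.611) = 0.8704 + 0.0000 = 0.8704.

Power ≈ 0.870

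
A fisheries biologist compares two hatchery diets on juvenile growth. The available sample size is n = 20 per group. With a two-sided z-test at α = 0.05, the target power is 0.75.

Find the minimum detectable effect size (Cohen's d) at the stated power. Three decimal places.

Required noncentrality: δ = z_{0.025} + z_{0.25} = 1.960 + 0.674 = 2.634.
(Lower-tail contribution to power is negligible for δ > 0.)
δ = d·√(n/2) ⇒ d = δ/√(n/2) = 2.634/√(20/2) = 0.8331.

d ≈ 0.833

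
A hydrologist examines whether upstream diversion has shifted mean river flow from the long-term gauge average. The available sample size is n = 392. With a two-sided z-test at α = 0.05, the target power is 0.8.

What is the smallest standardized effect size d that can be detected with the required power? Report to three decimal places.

d ≈ 0.142

Required noncentrality: δ = z_{0.025} + z_{0.20} = 1.960 + 0.842 = 2.802.
(The second rejection-region term Φ(−δ − z_{α/2}) is negligible and dropped.)
δ = d·√n ⇒ d = δ/√n = 2.802/√392 = 0.1415.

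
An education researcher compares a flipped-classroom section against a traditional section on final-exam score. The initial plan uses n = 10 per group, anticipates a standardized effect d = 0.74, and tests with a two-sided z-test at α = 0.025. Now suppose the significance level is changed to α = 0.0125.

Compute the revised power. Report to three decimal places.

δ = d·√(n/2) = 0.74 × √(10/2) = 1.6547 (unchanged). New critical value: z_{0.0063} = 2.498.
Revised power = Φ(δ − 2.498) + Φ(−δ − 2.498) = Φ(-0.843) + Φ(-4.152) = 0.1996 + 0.0000 = 0.1996.

Power ≈ 0.200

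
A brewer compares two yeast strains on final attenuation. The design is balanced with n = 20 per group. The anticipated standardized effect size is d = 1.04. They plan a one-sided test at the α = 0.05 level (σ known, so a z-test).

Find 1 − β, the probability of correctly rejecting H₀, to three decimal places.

Power ≈ 0.950

Noncentrality parameter: δ = d·√(n/2) = 1.04 × √(20/2) = 3.2888
One-sided α = 0.05 → critical value z_{0.05} = 1.645.
Power = Φ(δ − 1.645) = Φ(1.644) = 0.9499.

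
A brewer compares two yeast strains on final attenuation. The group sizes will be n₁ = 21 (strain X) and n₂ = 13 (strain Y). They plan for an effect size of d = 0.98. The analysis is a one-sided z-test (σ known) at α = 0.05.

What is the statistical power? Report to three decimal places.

Power ≈ 0.871

Noncentrality parameter: δ = d / √(1/n₁ + 1/n₂) = 0.98 / √(1/21 + 1/13) = 2.7769
Critical value for a one-sided test at α = 0.05: z_α = 1.645.
Power = P(Z > 1.645 − δ) = Φ(1.132) = 0.8712.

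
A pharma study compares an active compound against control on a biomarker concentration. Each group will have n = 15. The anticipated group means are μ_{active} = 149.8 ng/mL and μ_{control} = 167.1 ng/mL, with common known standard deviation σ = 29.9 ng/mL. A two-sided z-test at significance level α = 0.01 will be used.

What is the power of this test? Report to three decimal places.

Standardized effect: d = |μ_{active} − μ_{control}| / σ = |149.8 − 167.1| / 29.9 = 0.5786
Noncentrality parameter: δ = d·√(n/2) = 0.5786 × √(15/2) = 1.5845
Critical value for a two-sided test at α = 0.01: z_{α/2} = 2.576.
Power = Φ(δ − 2.576) + Φ(−δ − 2.576) = Φ(-0.991) + Φ(-4.160) = 0.1608 + 0.0000 = 0.1608.

Power ≈ 0.161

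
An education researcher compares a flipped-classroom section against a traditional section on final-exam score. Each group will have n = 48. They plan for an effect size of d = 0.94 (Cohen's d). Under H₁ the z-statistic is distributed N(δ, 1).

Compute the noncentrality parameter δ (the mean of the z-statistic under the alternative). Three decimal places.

δ = d·√(n/2) = 0.94 × √(48/2) = 4.6050

δ ≈ 4.605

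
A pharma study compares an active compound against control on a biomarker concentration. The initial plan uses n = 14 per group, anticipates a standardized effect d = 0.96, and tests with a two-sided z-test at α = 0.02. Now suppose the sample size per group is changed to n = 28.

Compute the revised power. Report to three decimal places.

Power ≈ 0.897

With n = 28 per group: δ = d·√(n/2) = 0.96 × √(28/2) = 3.5920. Critical value z_{0.01} = 2.326.
Revised power = Φ(δ − 2.326) + Φ(−δ − 2.326) = Φ(1.266) + Φ(-5.918) = 0.8972 + 0.0000 = 0.8972.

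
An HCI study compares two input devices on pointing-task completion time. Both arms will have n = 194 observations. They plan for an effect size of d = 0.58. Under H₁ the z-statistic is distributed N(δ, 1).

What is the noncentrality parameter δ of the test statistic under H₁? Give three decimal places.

The noncentrality parameter scales effect size by the design's sample-size factor: δ = d·√(n/2) = 0.58 × √(194/2) = 5.7123

δ ≈ 5.712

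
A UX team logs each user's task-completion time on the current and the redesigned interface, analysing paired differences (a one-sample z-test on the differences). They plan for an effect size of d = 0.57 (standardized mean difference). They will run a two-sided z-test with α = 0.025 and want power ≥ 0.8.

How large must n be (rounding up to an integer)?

n = 30

For power 0.8 need Φ(δ − z_{0.0125}) = 0.8, so δ = z_{0.0125} + z_{0.20} = 2.241 + 0.842 = 3.083.
(Ignoring the negligible lower-tail rejection probability gives the usual closed-form inversion.)
δ = d·√n ⇒ n = (δ/d)² = (3.083 / 0.57)² = 29.26.
Round up to the next whole unit.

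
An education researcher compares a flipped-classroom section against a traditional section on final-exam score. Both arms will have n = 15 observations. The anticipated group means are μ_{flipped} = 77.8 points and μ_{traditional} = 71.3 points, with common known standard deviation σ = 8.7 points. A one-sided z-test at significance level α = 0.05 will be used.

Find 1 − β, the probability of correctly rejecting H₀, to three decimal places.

Standardized effect: d = |μ_{flipped} − μ_{traditional}| / σ = |77.8 − 71.3| / 8.7 = 0.7471
Noncentrality parameter: δ = d·√(n/2) = 0.7471 × √(15/2) = 2.0461
One-sided α = 0.05 → critical value z_{0.05} = 1.645.
Power = P(Z > 1.645 − δ) = Φ(0.401) = 0.6559.

Power ≈ 0.656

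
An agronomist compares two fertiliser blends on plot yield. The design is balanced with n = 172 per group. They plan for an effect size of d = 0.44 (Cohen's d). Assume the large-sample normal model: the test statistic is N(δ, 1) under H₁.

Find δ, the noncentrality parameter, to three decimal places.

δ ≈ 4.080

The noncentrality parameter scales effect size by the design's sample-size factor: δ = d·√(n/2) = 0.44 × √(172/2) = 4.0804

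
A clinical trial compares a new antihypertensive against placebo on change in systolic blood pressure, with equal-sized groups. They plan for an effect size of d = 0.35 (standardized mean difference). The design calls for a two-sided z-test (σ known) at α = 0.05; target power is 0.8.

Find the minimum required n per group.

n = 129 per group

For power 0.8 need Φ(δ − z_{0.025}) = 0.8, so δ = z_{0.025} + z_{0.20} = 1.960 + 0.842 = 2.802.
(The Φ(−δ − z_{α/2}) term is vanishingly small for δ > 0 and is dropped in the standard sample-size formula.)
δ = d·√(n/2) ⇒ n = 2(δ/d)² = 2 × (2.802 / 0.35)² = 128.14.
Round up to the next whole unit.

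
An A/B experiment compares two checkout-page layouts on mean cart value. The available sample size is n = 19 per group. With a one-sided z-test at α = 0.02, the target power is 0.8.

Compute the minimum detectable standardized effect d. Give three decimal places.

d ≈ 0.939

Need Φ(δ − 2.054) = 0.8, so δ = 2.054 + 0.842 = 2.895.
δ = d·√(n/2) ⇒ d = δ/√(n/2) = 2.895/√(19/2) = 0.9394.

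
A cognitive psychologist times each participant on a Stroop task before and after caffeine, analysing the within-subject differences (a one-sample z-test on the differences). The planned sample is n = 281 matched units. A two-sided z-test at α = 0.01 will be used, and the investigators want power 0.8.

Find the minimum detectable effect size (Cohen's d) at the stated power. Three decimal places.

d ≈ 0.204

Need Φ(δ − 2.576) = 0.8, so δ = 2.576 + 0.842 = 3.417.
(Lower-tail contribution to power is negligible for δ > 0.)
δ = d·√n ⇒ d = δ/√n = 3.417/√281 = 0.2039.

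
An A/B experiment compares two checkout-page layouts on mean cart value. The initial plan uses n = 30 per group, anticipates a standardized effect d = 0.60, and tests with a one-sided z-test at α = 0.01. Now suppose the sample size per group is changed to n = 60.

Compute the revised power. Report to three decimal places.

With n = 60 per group: δ = d·√(n/2) = 0.60 × √(60/2) = 3.2863. Critical value z_{0.01} = 2.326.
Revised power = Φ(δ − 2.326) = Φ(0.960) = 0.8315.

Power ≈ 0.831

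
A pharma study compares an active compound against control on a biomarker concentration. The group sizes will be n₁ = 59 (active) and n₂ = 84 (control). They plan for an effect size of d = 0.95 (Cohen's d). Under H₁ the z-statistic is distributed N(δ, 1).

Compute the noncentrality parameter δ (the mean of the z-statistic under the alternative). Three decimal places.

δ ≈ 5.593

δ = d / √(1/n₁ + 1/n₂) = 0.95 / √(1/59 + 1/84) = 5.5927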